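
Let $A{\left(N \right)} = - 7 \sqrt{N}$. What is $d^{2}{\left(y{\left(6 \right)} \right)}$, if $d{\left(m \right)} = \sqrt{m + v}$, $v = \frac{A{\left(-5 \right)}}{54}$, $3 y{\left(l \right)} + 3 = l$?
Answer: $1 - \frac{7 i \sqrt{5}}{54} \approx 1.0 - 0.28986 i$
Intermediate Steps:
$y{\left(l \right)} = -1 + \frac{l}{3}$
$v = - \frac{7 i \sqrt{5}}{54}$ ($v = \frac{\left(-7\right) \sqrt{-5}}{54} = - 7 i \sqrt{5} \cdot \frac{1}{54} = - \frac{7 i \sqrt{5}}{54} \approx - 0.28986 i$)
$d{\left(m \right)} = \sqrt{m - \frac{7 i \sqrt{5}}{54}}$
$d^{2}{\left(y{\left(6 \right)} \right)} = \left(\frac{\sqrt{324 \left(-1 + \frac{1}{3} \cdot 6\right) - 42 i \sqrt{5}}}{18}\right)^{2} = \left(\frac{\sqrt{324 \left(-1 + 2\right) - 42 i \sqrt{5}}}{18}\right)^{2} = \left(\frac{\sqrt{324 \cdot 1 - 42 i \sqrt{5}}}{18}\right)^{2} = \left(\frac{\sqrt{324 - 42 i \sqrt{5}}}{18}\right)^{2} = 1 - \frac{7 i \sqrt{5}}{54}$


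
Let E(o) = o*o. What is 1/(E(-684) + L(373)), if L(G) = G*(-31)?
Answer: 1/456293 ≈ 2.1916e-6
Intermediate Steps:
E(o) = o**2
L(G) = -31*G
1/(E(-684) + L(373)) = 1/((-684)**2 - 31*373) = 1/(467856 - 11563) = 1/456293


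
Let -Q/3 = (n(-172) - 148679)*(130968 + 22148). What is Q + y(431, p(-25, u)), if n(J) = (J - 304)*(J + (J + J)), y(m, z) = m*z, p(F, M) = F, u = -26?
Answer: -44527827851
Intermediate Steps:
n(J) = 3*J*(-304 + J) (n(J) = (-304 + J)*(J + 2*J) = (-304 + J)*(3*J) = 3*J*(-304 + J))
Q = -44527817076 (Q = -3*(3*(-172)*(-304 - 172) - 148679)*(130968 + 22148) = -3*(3*(-172)*(-476) - 148679)*153116 = -3*(245616 - 148679)*153116 = -290811*153116 = -3*14842605692 = -44527817076)
Q + y(431, p(-25, u)) = -44527817076 + 431*(-25) = -44527817076 - 10775 = -44527827851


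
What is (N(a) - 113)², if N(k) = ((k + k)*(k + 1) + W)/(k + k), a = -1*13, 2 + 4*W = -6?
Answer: 2637376/169 ≈ 15606.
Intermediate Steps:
W = -2 (W = -½ + (¼)*(-6) = -½ - 3/2 = -2)
a = -13
N(k) = (-2 + 2*k*(1 + k))/(2*k) (N(k) = ((k + k)*(k + 1) - 2)/(k + k) = ((2*k)*(1 + k) - 2)/((2*k)) = (2*k*(1 + k) - 2)*(1/(2*k)) = (-2 + 2*k*(1 + k))*(1/(2*k)) = (-2 + 2*k*(1 + k))/(2*k))
(N(a) - 113)² = ((1 - 13 - 1/(-13)) - 113)² = ((1 - 13 - 1*(-1/13)) - 113)² = ((1 - 13 + 1/13) - 113)² = (-155/13 - 113)² = (-1624/13)² = 2637376/169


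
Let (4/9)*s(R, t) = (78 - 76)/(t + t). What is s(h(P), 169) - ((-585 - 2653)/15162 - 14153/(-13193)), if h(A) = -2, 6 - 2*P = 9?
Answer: -57191526779/67610905908 ≈ -0.84589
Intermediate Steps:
P = -3/2 (P = 3 - 1/2*9 = 3 - 9/2 = -3/2 ≈ -1.5000)
s(R, t) = 9/(4*t) (s(R, t) = 9*((78 - 76)/(t + t))/4 = 9*(2/((2*t)))/4 = 9*(2*(1/(2*t)))/4 = 9/(4*t))
s(h(P), 169) - ((-585 - 2653)/15162 - 14153/(-13193)) = (9/4)/169 - ((-585 - 2653)/15162 - 14153/(-13193)) = (9/4)*(1/169) - (-3238*1/15162 - 14153*(-1/13193)) = 9/676 - (-1619/7581 + 14153/13193) = 9/676 - 1*85934426/100016133 = 9/676 - 85934426/100016133 = -57191526779/67610905908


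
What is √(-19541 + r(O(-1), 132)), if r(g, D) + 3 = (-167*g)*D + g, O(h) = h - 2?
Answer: 11*√385 ≈ 215.84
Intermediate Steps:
O(h) = -2 + h
r(g, D) = -3 + g - 167*D*g (r(g, D) = -3 + ((-167*g)*D + g) = -3 + (-167*D*g + g) = -3 + (g - 167*D*g) = -3 + g - 167*D*g)
√(-19541 + r(O(-1), 132)) = √(-19541 + (-3 + (-2 - 1) - 167*132*(-2 - 1))) = √(-19541 + (-3 - 3 - 167*132*(-3))) = √(-19541 + (-3 - 3 + 66132)) = √(-19541 + 66126) = √46585 = 11*√385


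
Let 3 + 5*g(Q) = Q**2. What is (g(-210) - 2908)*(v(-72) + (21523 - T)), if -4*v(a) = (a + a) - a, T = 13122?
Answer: 248840383/5 ≈ 4.9768e+7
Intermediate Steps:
v(a) = -a/4 (v(a) = -((a + a) - a)/4 = -(2*a - a)/4 = -a/4)
g(Q) = -3/5 + Q**2/5
(g(-210) - 2908)*(v(-72) + (21523 - T)) = ((-3/5 + (1/5)*(-210)**2) - 2908)*(-1/4*(-72) + (21523 - 1*13122)) = ((-3/5 + (1/5)*44100) - 2908)*(18 + (21523 - 13122)) = ((-3/5 + 8820) - 2908)*(18 + 8401) = (44097/5 - 2908)*8419 = (29557/5)*8419 = 248840383/5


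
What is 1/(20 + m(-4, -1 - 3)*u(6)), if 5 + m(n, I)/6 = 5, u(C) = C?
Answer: 1/20 ≈ 0.050000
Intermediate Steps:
m(n, I) = 0 (m(n, I) = -30 + 6*5 = -30 + 30 = 0)
1/(20 + m(-4, -1 - 3)*u(6)) = 1/(20 + 0*6) = 1/(20 + 0) = 1/20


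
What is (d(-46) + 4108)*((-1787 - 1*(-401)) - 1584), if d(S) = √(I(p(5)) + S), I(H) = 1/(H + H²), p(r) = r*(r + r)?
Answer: -12200760 - 99*I*√11964498/17 ≈ -1.2201e+7 - 20143.0*I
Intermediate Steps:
p(r) = 2*r² (p(r) = r*(2*r) = 2*r²)
d(S) = √(1/2550 + S) (d(S) = √(1/(((2*5²))*(1 + 2*5²)) + S) = √(1/(((2*25))*(1 + 2*25)) + S) = √(1/(50*(1 + 50)) + S) = √((1/50)/51 + S) = √((1/50)*(1/51) + S) = √(1/2550 + S))
(d(-46) + 4108)*((-1787 - 1*(-401)) - 1584) = (√(102 + 260100*(-46))/510 + 4108)*((-1787 - 1*(-401)) - 1584) = (√(102 - 11964600)/510 + 4108)*((-1787 + 401) - 1584) = (√(-11964498)/510 + 4108)*(-1386 - 1584) = ((I*√11964498)/510 + 4108)*(-2970) = (I*√11964498/510 + 4108)*(-2970) = (4108 + I*√11964498/510)*(-2970) = -12200760 - 99*I*√11964498/17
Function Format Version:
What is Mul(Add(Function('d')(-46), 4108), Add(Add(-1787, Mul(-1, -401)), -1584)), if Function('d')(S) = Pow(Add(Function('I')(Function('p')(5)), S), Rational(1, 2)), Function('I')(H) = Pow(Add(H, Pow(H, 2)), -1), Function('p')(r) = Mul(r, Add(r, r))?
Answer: Add(-12200760, Mul(Rational(-99, 17), I, Pow(11964498, Rational(1, 2)))) ≈ Add(-1.2201e+7, Mul(-20143., I))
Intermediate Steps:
Function('p')(r) = Mul(2, Pow(r, 2)) (Function('p')(r) = Mul(r, Mul(2, r)) = Mul(2, Pow(r, 2)))
Function('d')(S) = Pow(Add(Rational(1, 2550), S), Rational(1, 2)) (Function('d')(S) = Pow(Add(Mul(Pow(Mul(2, Pow(5, 2)), -1), Pow(Add(1, Mul(2, Pow(5, 2))), -1)), S), Rational(1, 2)) = Pow(Add(Mul(Pow(Mul(2, 25), -1), Pow(Add(1, Mul(2, 25)), -1)), S), Rational(1, 2)) = Pow(Add(Mul(Pow(50, -1), Pow(Add(1, 50), -1)), S), Rational(1, 2)) = Pow(Add(Mul(Rational(1, 50), Pow(51, -1)), S), Rational(1, 2)) = Pow(Add(Mul(Rational(1, 50), Rational(1, 51)), S), Rational(1, 2)) = Pow(Add(Rational(1, 2550), S), Rational(1, 2)))
Mul(Add(Function('d')(-46), 4108), Add(Add(-1787, Mul(-1, -401)), -1584)) = Mul(Add(Mul(Rational(1, 510), Pow(Add(102, Mul(260100, -46)), Rational(1, 2))), 4108), Add(Add(-1787, Mul(-1, -401)), -1584)) = Mul(Add(Mul(Rational(1, 510), Pow(Add(102, -11964600), Rational(1, 2))), 4108), Add(Add(-1787, 401), -1584)) = Mul(Add(Mul(Rational(1, 510), Pow(-11964498, Rational(1, 2))), 4108), Add(-1386, -1584)) = Mul(Add(Mul(Rational(1, 510), Mul(I, Pow(11964498, Rational(1, 2)))), 4108), -2970) = Mul(Add(Mul(Rational(1, 510), I, Pow(11964498, Rational(1, 2))), 4108), -2970) = Mul(Add(4108, Mul(Rational(1, 510), I, Pow(11964498, Rational(1, 2)))), -2970) = Add(-12200760, Mul(Rational(-99, 17), I, Pow(11964498, Rational(1, 2))))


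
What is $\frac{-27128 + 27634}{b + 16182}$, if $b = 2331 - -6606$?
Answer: $\frac{506}{25119} \approx 0.020144$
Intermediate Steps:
$b = 8937$ ($b = 2331 + 6606 = 8937$)
$\frac{-27128 + 27634}{b + 16182} = \frac{-27128 + 27634}{8937 + 16182} = \frac{506}{25119}$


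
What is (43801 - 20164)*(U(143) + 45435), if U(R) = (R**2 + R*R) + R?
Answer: 2044033212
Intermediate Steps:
U(R) = R + 2*R**2 (U(R) = (R**2 + R**2) + R = 2*R**2 + R = R + 2*R**2)
(43801 - 20164)*(U(143) + 45435) = (43801 - 20164)*(143*(1 + 2*143) + 45435) = 23637*(143*(1 + 286) + 45435) = 23637*(143*287 + 45435) = 23637*(41041 + 45435) = 23637*86476 = 2044033212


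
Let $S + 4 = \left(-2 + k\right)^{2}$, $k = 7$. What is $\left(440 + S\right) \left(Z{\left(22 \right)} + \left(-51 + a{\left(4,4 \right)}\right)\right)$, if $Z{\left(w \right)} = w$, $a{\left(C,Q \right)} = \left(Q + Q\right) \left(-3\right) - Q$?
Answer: $-26277$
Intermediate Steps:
$a{\left(C,Q \right)} = - 7 Q$ ($a{\left(C,Q \right)} = 2 Q \left(-3\right) - Q = - 6 Q - Q = - 7 Q$)
$S = 21$ ($S = -4 + \left(-2 + 7\right)^{2} = -4 + 5^{2} = -4 + 25 = 21$)
$\left(440 + S\right) \left(Z{\left(22 \right)} + \left(-51 + a{\left(4,4 \right)}\right)\right) = \left(440 + 21\right) \left(22 - 79\right) = 461 \left(22 - 79\right) = 461 \left(-57\right) = -26277$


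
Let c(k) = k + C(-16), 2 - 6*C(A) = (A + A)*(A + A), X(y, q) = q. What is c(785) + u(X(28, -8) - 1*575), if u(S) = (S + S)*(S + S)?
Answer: 4080512/3 ≈ 1.3602e+6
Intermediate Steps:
C(A) = ⅓ - 2*A²/3 (C(A) = ⅓ - (A + A)*(A + A)/6 = ⅓ - 2*A*2*A/6 = ⅓ - 2*A²/3)
u(S) = 4*S² (u(S) = (2*S)*(2*S) = 4*S²)
c(k) = -511/3 + k (c(k) = k + (⅓ - ⅔*(-16)²) = k + (⅓ - ⅔*256) = k + (⅓ - 512/3) = k - 511/3 = -511/3 + k)
c(785) + u(X(28, -8) - 1*575) = (-511/3 + 785) + 4*(-8 - 1*575)² = 1844/3 + 4*(-8 - 575)² = 1844/3 + 4*(-583)² = 1844/3 + 4*339889 = 1844/3 + 1359556 = 4080512/3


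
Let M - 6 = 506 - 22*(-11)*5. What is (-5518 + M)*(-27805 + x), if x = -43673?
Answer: 271330488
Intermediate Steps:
M = 1722 (M = 6 + (506 - 22*(-11)*5) = 6 + (506 - (-242)*5) = 6 + (506 - 1*(-1210)) = 6 + (506 + 1210) = 6 + 1716 = 1722)
(-5518 + M)*(-27805 + x) = (-5518 + 1722)*(-27805 - 43673) = -3796*(-71478) = 271330488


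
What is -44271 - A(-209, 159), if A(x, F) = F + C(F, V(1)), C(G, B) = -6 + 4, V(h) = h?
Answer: -44428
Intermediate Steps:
C(G, B) = -2
A(x, F) = -2 + F (A(x, F) = F - 2 = -2 + F)
-44271 - A(-209, 159) = -44271 - (-2 + 159) = -44271 - 1*157 = -44271 - 157 = -44428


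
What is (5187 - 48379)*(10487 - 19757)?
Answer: 400389840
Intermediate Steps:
(5187 - 48379)*(10487 - 19757) = -43192*(-9270) = 400389840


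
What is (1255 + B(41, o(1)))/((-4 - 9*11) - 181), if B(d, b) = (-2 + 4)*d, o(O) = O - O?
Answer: -1337/284 ≈ -4.7077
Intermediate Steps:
o(O) = 0
B(d, b) = 2*d
(1255 + B(41, o(1)))/((-4 - 9*11) - 181) = (1255 + 2*41)/((-4 - 9*11) - 181) = (1255 + 82)/((-4 - 99) - 181) = 1337/(-103 - 181) = 1337/(-284) = 1337*(-1/284) = -1337/284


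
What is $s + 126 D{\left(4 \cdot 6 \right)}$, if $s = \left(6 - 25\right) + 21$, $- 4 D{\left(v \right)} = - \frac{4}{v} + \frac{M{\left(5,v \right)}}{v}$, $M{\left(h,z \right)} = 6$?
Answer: $- \frac{5}{8} \approx -0.625$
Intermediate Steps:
$D{\left(v \right)} = - \frac{1}{2 v}$ ($D{\left(v \right)} = - \frac{- \frac{4}{v} + \frac{6}{v}}{4} = - \frac{2 \frac{1}{v}}{4} = - \frac{1}{2 v}$)
$s = 2$ ($s = -19 + 21 = 2$)
$s + 126 D{\left(4 \cdot 6 \right)} = 2 + 126 \left(- \frac{1}{2 \cdot 4 \cdot 6}\right) = 2 + 126 \left(- \frac{1}{2 \cdot 24}\right) = 2 + 126 \left(\left(- \frac{1}{2}\right) \frac{1}{24}\right) = 2 + 126 \left(- \frac{1}{48}\right) = 2 - \frac{21}{8} = - \frac{5}{8}$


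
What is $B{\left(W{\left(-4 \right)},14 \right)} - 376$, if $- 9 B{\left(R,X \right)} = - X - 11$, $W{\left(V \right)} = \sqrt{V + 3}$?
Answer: $- \frac{3359}{9} \approx -373.22$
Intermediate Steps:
$W{\left(V \right)} = \sqrt{3 + V}$
$B{\left(R,X \right)} = \frac{11}{9} + \frac{X}{9}$ ($B{\left(R,X \right)} = - \frac{- X - 11}{9} = - \frac{-11 - X}{9} = \frac{11}{9} + \frac{X}{9}$)
$B{\left(W{\left(-4 \right)},14 \right)} - 376 = \left(\frac{11}{9} + \frac{1}{9} \cdot 14\right) - 376 = \left(\frac{11}{9} + \frac{14}{9}\right) - 376 = \frac{25}{9} - 376 = - \frac{3359}{9}$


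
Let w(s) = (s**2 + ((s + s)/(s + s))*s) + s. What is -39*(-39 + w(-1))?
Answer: 1560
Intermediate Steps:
w(s) = s**2 + 2*s (w(s) = (s**2 + ((2*s)/((2*s)))*s) + s = (s**2 + ((2*s)*(1/(2*s)))*s) + s = (s**2 + 1*s) + s = (s**2 + s) + s = (s + s**2) + s = s**2 + 2*s)
-39*(-39 + w(-1)) = -39*(-39 - (2 - 1)) = -39*(-39 - 1*1) = -39*(-39 - 1) = -39*(-40) = 1560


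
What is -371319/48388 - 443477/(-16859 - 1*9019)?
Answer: 5924985997/626092332 ≈ 9.4634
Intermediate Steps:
-371319/48388 - 443477/(-16859 - 1*9019) = -371319*1/48388 - 443477/(-16859 - 9019) = -371319/48388 - 443477/(-25878) = -371319/48388 - 443477*(-1/25878) = -371319/48388 + 443477/25878 = 5924985997/626092332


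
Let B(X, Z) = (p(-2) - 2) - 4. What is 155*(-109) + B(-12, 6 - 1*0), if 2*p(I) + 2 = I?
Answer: -16903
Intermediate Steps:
p(I) = -1 + I/2
B(X, Z) = -8 (B(X, Z) = ((-1 + (1/2)*(-2)) - 2) - 4 = ((-1 - 1) - 2) - 4 = (-2 - 2) - 4 = -4 - 4 = -8)
155*(-109) + B(-12, 6 - 1*0) = 155*(-109) - 8 = -16895 - 8 = -16903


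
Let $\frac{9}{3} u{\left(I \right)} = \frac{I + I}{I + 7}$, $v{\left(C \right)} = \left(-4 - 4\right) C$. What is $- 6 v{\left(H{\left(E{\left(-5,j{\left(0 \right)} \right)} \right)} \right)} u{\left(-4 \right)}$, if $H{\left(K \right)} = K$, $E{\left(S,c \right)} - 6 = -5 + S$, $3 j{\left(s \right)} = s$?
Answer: $\frac{512}{3} \approx 170.67$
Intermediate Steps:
$j{\left(s \right)} = \frac{s}{3}$
$E{\left(S,c \right)} = 1 + S$ ($E{\left(S,c \right)} = 6 + \left(-5 + S\right) = 1 + S$)
$v{\left(C \right)} = - 8 C$
$u{\left(I \right)} = \frac{2 I}{3 \left(7 + I\right)}$ ($u{\left(I \right)} = \frac{\left(I + I\right) \frac{1}{I + 7}}{3} = \frac{2 I \frac{1}{7 + I}}{3} = \frac{2 I}{3 \left(7 + I\right)}$)
$- 6 v{\left(H{\left(E{\left(-5,j{\left(0 \right)} \right)} \right)} \right)} u{\left(-4 \right)} = - 6 \left(- 8 \left(1 - 5\right)\right) \frac{2}{3} \left(-4\right) \frac{1}{7 - 4} = - 6 \left(\left(-8\right) \left(-4\right)\right) \frac{2}{3} \left(-4\right) \frac{1}{3} = \left(-6\right) 32 \cdot \frac{2}{3} \left(-4\right) \frac{1}{3} = \left(-192\right) \left(- \frac{8}{9}\right) = \frac{512}{3}$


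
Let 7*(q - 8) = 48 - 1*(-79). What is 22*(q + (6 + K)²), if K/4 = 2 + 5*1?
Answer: 182050/7 ≈ 26007.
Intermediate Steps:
q = 183/7 (q = 8 + (48 - 1*(-79))/7 = 8 + (48 + 79)/7 = 8 + (⅐)*127 = 8 + 127/7 = 183/7 ≈ 26.143)
K = 28 (K = 4*(2 + 5*1) = 4*(2 + 5) = 4*7 = 28)
22*(q + (6 + K)²) = 22*(183/7 + (6 + 28)²) = 22*(183/7 + 34²) = 22*(183/7 + 1156) = 22*(8275/7) = 182050/7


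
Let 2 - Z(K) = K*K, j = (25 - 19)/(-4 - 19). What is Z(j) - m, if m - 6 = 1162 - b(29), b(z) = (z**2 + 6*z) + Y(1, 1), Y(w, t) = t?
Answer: -79386/529 ≈ -150.07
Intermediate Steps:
j = -6/23 (j = 6/(-23) = 6*(-1/23) = -6/23 ≈ -0.26087)
Z(K) = 2 - K**2 (Z(K) = 2 - K*K = 2 - K**2)
b(z) = 1 + z**2 + 6*z (b(z) = (z**2 + 6*z) + 1 = 1 + z**2 + 6*z)
m = 152 (m = 6 + (1162 - (1 + 29**2 + 6*29)) = 6 + (1162 - (1 + 841 + 174)) = 6 + (1162 - 1*1016) = 6 + (1162 - 1016) = 6 + 146 = 152)
Z(j) - m = (2 - (-6/23)**2) - 1*152 = (2 - 1*36/529) - 152 = (2 - 36/529) - 152 = 1022/529 - 152 = -79386/529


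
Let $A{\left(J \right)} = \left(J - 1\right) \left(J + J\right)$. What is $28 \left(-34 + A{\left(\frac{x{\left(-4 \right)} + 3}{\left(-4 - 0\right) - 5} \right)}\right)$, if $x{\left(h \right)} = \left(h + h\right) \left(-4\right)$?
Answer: $\frac{9128}{81} \approx 112.69$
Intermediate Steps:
$x{\left(h \right)} = - 8 h$ ($x{\left(h \right)} = 2 h \left(-4\right) = - 8 h$)
$A{\left(J \right)} = 2 J \left(-1 + J\right)$ ($A{\left(J \right)} = \left(-1 + J\right) 2 J = 2 J \left(-1 + J\right)$)
$28 \left(-34 + A{\left(\frac{x{\left(-4 \right)} + 3}{\left(-4 - 0\right) - 5} \right)}\right) = 28 \left(-34 + 2 \frac{\left(-8\right) \left(-4\right) + 3}{\left(-4 - 0\right) - 5} \left(-1 + \frac{\left(-8\right) \left(-4\right) + 3}{\left(-4 - 0\right) - 5}\right)\right) = 28 \left(-34 + 2 \frac{32 + 3}{\left(-4 + 0\right) - 5} \left(-1 + \frac{32 + 3}{\left(-4 + 0\right) - 5}\right)\right) = 28 \left(-34 + 2 \frac{35}{-4 - 5} \left(-1 + \frac{35}{-4 - 5}\right)\right) = 28 \left(-34 + 2 \frac{35}{-9} \left(-1 + \frac{35}{-9}\right)\right) = 28 \left(-34 + 2 \cdot 35 \left(- \frac{1}{9}\right) \left(-1 + 35 \left(- \frac{1}{9}\right)\right)\right) = 28 \left(-34 + 2 \left(- \frac{35}{9}\right) \left(-1 - \frac{35}{9}\right)\right) = 28 \left(-34 + 2 \left(- \frac{35}{9}\right) \left(- \frac{44}{9}\right)\right) = 28 \left(-34 + \frac{3080}{81}\right) = 28 \cdot \frac{326}{81} = \frac{9128}{81}$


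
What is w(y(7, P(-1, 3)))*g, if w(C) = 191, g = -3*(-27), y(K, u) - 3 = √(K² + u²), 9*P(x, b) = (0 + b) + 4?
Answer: 15471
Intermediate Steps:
P(x, b) = 4/9 + b/9 (P(x, b) = ((0 + b) + 4)/9 = (b + 4)/9 = (4 + b)/9 = 4/9 + b/9)
y(K, u) = 3 + √(K² + u²)
g = 81
w(y(7, P(-1, 3)))*g = 191*81 = 15471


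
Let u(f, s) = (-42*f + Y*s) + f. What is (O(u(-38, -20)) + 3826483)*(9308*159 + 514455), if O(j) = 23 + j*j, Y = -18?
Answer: 14968633353210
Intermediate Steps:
u(f, s) = -41*f - 18*s (u(f, s) = (-42*f - 18*s) + f = -41*f - 18*s)
O(j) = 23 + j²
(O(u(-38, -20)) + 3826483)*(9308*159 + 514455) = ((23 + (-41*(-38) - 18*(-20))²) + 3826483)*(9308*159 + 514455) = ((23 + (1558 + 360)²) + 3826483)*(1479972 + 514455) = ((23 + 1918²) + 3826483)*1994427 = ((23 + 3678724) + 3826483)*1994427 = (3678747 + 3826483)*1994427 = 7505230*1994427 = 14968633353210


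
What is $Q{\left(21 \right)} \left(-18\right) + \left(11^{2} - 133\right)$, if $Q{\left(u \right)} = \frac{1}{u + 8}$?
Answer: $- \frac{366}{29} \approx -12.621$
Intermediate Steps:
$Q{\left(u \right)} = \frac{1}{8 + u}$
$Q{\left(21 \right)} \left(-18\right) + \left(11^{2} - 133\right) = \frac{1}{8 + 21} \left(-18\right) + \left(11^{2} - 133\right) = \frac{1}{29} \left(-18\right) + \left(121 - 133\right) = \frac{1}{29} \left(-18\right) - 12 = - \frac{18}{29} - 12 = - \frac{366}{29}$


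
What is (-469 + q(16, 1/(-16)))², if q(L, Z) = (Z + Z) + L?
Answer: 13140625/64 ≈ 2.0532e+5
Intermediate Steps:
q(L, Z) = L + 2*Z (q(L, Z) = 2*Z + L = L + 2*Z)
(-469 + q(16, 1/(-16)))² = (-469 + (16 + 2/(-16)))² = (-469 + (16 + 2*(-1/16)))² = (-469 + (16 - ⅛))² = (-469 + 127/8)² = (-3625/8)² = 13140625/64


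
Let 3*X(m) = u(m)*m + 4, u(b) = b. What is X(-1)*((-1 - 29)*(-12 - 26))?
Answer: 1900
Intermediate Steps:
X(m) = 4/3 + m²/3 (X(m) = (m*m + 4)/3 = (m² + 4)/3 = (4 + m²)/3 = 4/3 + m²/3)
X(-1)*((-1 - 29)*(-12 - 26)) = (4/3 + (⅓)*(-1)²)*((-1 - 29)*(-12 - 26)) = (4/3 + (⅓)*1)*(-30*(-38)) = (4/3 + ⅓)*1140 = (5/3)*1140 = 1900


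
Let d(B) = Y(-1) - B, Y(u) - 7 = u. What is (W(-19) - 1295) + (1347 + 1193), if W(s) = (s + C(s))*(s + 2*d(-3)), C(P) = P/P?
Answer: 1263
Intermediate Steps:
C(P) = 1
Y(u) = 7 + u
d(B) = 6 - B (d(B) = (7 - 1) - B = 6 - B)
W(s) = (1 + s)*(18 + s) (W(s) = (s + 1)*(s + 2*(6 - 1*(-3))) = (1 + s)*(s + 2*(6 + 3)) = (1 + s)*(s + 2*9) = (1 + s)*(s + 18) = (1 + s)*(18 + s))
(W(-19) - 1295) + (1347 + 1193) = ((18 + (-19)² + 19*(-19)) - 1295) + (1347 + 1193) = ((18 + 361 - 361) - 1295) + 2540 = (18 - 1295) + 2540 = -1277 + 2540 = 1263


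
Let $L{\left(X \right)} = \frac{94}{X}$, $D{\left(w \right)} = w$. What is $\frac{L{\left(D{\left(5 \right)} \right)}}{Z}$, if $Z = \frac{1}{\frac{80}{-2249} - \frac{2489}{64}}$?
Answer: $- \frac{263335407}{359840} \approx -731.81$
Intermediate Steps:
$Z = - \frac{143936}{5602881}$ ($Z = \frac{1}{80 \left(- \frac{1}{2249}\right) - \frac{2489}{64}} = \frac{1}{- \frac{80}{2249} - \frac{2489}{64}} = \frac{1}{- \frac{5602881}{143936}} = - \frac{143936}{5602881} \approx -0.02569$)
$\frac{L{\left(D{\left(5 \right)} \right)}}{Z} = \frac{94 \cdot \frac{1}{5}}{- \frac{143936}{5602881}} = 94 \cdot \frac{1}{5} \left(- \frac{5602881}{143936}\right) = \frac{94}{5} \left(- \frac{5602881}{143936}\right) = - \frac{263335407}{359840}$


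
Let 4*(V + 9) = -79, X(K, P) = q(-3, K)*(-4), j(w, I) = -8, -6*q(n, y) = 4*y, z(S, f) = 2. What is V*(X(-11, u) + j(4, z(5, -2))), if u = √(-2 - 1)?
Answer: 3220/3 ≈ 1073.3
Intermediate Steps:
u = I*√3 (u = √(-3) = I*√3 ≈ 1.732*I)
q(n, y) = -2*y/3
X(K, P) = 8*K/3 (X(K, P) = -2*K/3*(-4) = 8*K/3)
V = -115/4 (V = -9 + (¼)*(-79) = -9 - 79/4 = -115/4 ≈ -28.750)
V*(X(-11, u) + j(4, z(5, -2))) = -115*((8/3)*(-11) - 8)/4 = -115*(-88/3 - 8)/4 = -115/4*(-112/3) = 3220/3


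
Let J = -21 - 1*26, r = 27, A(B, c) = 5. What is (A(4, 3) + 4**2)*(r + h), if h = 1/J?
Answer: 26628/47 ≈ 566.55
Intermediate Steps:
J = -47 (J = -21 - 26 = -47)
h = -1/47 (h = 1/(-47) = -1/47 ≈ -0.021277)
(A(4, 3) + 4**2)*(r + h) = (5 + 4**2)*(27 - 1/47) = (5 + 16)*(1268/47) = 21*(1268/47) = 26628/47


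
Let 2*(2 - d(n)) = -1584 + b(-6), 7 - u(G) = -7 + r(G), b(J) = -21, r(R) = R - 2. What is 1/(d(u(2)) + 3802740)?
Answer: 2/7607089 ≈ 2.6291e-7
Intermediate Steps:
r(R) = -2 + R
u(G) = 16 - G (u(G) = 7 - (-7 + (-2 + G)) = 7 - (-9 + G) = 7 + (9 - G) = 16 - G)
d(n) = 1609/2 (d(n) = 2 - (-1584 - 21)/2 = 2 - ½*(-1605) = 2 + 1605/2 = 1609/2)
1/(d(u(2)) + 3802740) = 1/(1609/2 + 3802740) = 1/(7607089/2) = 2/7607089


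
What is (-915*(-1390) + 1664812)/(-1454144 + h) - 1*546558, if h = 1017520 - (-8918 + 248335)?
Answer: -369498553540/676041 ≈ -5.4656e+5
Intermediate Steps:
h = 778103 (h = 1017520 - 1*239417 = 1017520 - 239417 = 778103)
(-915*(-1390) + 1664812)/(-1454144 + h) - 1*546558 = (-915*(-1390) + 1664812)/(-1454144 + 778103) - 1*546558 = (1271850 + 1664812)/(-676041) - 546558 = 2936662*(-1/676041) - 546558 = -2936662/676041 - 546558 = -369498553540/676041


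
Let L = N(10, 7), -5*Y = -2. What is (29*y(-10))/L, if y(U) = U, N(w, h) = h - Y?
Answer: -1450/33 ≈ -43.939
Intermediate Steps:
Y = 2/5 (Y = -1/5*(-2) = 2/5 ≈ 0.40000)
N(w, h) = -2/5 + h (N(w, h) = h - 1*2/5 = h - 2/5 = -2/5 + h)
L = 33/5 (L = -2/5 + 7 = 33/5 ≈ 6.6000)
(29*y(-10))/L = (29*(-10))/(33/5) = -290*5/33 = -1450/33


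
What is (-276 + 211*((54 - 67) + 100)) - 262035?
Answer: -243954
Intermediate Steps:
(-276 + 211*((54 - 67) + 100)) - 262035 = (-276 + 211*(-13 + 100)) - 262035 = (-276 + 211*87) - 262035 = (-276 + 18357) - 262035 = 18081 - 262035 = -243954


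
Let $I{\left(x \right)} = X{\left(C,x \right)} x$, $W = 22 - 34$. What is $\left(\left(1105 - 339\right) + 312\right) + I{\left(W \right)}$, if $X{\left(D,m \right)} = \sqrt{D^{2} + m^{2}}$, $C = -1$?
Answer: $1078 - 12 \sqrt{145} \approx 933.5$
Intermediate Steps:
$W = -12$ ($W = 22 - 34 = -12$)
$I{\left(x \right)} = x \sqrt{1 + x^{2}}$ ($I{\left(x \right)} = \sqrt{\left(-1\right)^{2} + x^{2}} x = \sqrt{1 + x^{2}} x = x \sqrt{1 + x^{2}}$)
$\left(\left(1105 - 339\right) + 312\right) + I{\left(W \right)} = \left(\left(1105 - 339\right) + 312\right) - 12 \sqrt{1 + \left(-12\right)^{2}} = \left(766 + 312\right) - 12 \sqrt{1 + 144} = 1078 - 12 \sqrt{145}$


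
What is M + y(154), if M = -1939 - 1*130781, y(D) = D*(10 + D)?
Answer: -107464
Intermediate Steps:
M = -132720 (M = -1939 - 130781 = -132720)
M + y(154) = -132720 + 154*(10 + 154) = -132720 + 154*164 = -132720 + 25256 = -107464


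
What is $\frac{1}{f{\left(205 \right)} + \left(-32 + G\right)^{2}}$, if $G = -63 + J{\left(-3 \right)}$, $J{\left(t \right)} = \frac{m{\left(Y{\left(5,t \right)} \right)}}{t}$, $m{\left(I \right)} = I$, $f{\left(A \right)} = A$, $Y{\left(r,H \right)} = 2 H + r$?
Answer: $\frac{9}{82501} \approx 0.00010909$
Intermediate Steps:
$Y{\left(r,H \right)} = r + 2 H$
$J{\left(t \right)} = \frac{5 + 2 t}{t}$
$G = - \frac{188}{3}$ ($G = -63 + \left(2 + \frac{5}{-3}\right) = -63 + \left(2 + 5 \left(- \frac{1}{3}\right)\right) = -63 + \left(2 - \frac{5}{3}\right) = -63 + \frac{1}{3} = - \frac{188}{3} \approx -62.667$)
$\frac{1}{f{\left(205 \right)} + \left(-32 + G\right)^{2}} = \frac{1}{205 + \left(-32 - \frac{188}{3}\right)^{2}} = \frac{1}{205 + \left(- \frac{284}{3}\right)^{2}} = \frac{1}{205 + \frac{80656}{9}} = \frac{1}{\frac{82501}{9}} = \frac{9}{82501}$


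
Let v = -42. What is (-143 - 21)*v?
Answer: 6888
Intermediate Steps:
(-143 - 21)*v = (-143 - 21)*(-42) = -164*(-42) = 6888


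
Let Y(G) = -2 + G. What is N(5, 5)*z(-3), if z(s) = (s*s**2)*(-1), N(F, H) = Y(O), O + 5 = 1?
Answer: -162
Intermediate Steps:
O = -4 (O = -5 + 1 = -4)
N(F, H) = -6 (N(F, H) = -2 - 4 = -6)
z(s) = -s**3 (z(s) = s**3*(-1) = -s**3)
N(5, 5)*z(-3) = -(-6)*(-3)**3 = -(-6)*(-27) = -6*27 = -162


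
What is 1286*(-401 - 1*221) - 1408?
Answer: -801300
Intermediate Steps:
1286*(-401 - 1*221) - 1408 = 1286*(-401 - 221) - 1408 = 1286*(-622) - 1408 = -799892 - 1408 = -801300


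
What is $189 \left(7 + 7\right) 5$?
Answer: $13230$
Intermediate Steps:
$189 \left(7 + 7\right) 5 = 189 \cdot 14 \cdot 5 = 189 \cdot 70 = 13230$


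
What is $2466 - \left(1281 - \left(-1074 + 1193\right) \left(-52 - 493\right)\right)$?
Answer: $-63670$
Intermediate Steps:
$2466 - \left(1281 - \left(-1074 + 1193\right) \left(-52 - 493\right)\right) = 2466 - \left(1281 - 119 \left(-545\right)\right) = 2466 - \left(1281 - -64855\right) = 2466 - \left(1281 + 64855\right) = 2466 - 66136 = -63670$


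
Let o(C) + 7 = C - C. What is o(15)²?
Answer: 49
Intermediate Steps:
o(C) = -7 (o(C) = -7 + (C - C) = -7 + 0 = -7)
o(15)² = (-7)² = 49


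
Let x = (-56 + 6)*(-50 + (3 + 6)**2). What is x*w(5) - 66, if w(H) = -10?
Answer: 15434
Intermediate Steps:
x = -1550 (x = -50*(-50 + 9**2) = -50*(-50 + 81) = -50*31 = -1550)
x*w(5) - 66 = -1550*(-10) - 66 = 15500 - 66 = 15434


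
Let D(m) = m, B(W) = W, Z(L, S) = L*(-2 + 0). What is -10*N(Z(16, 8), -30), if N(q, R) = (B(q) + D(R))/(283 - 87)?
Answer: 155/49 ≈ 3.1633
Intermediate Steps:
Z(L, S) = -2*L (Z(L, S) = L*(-2) = -2*L)
N(q, R) = R/196 + q/196 (N(q, R) = (q + R)/(283 - 87) = (R + q)/196 = (R + q)*(1/196) = R/196 + q/196)
-10*N(Z(16, 8), -30) = -10*((1/196)*(-30) + (-2*16)/196) = -10*(-15/98 + (1/196)*(-32)) = -10*(-15/98 - 8/49) = -10*(-31/98) = 155/49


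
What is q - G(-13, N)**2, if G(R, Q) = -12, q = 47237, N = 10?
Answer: 47093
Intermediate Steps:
q - G(-13, N)**2 = 47237 - 1*(-12)**2 = 47237 - 1*144 = 47237 - 144 = 47093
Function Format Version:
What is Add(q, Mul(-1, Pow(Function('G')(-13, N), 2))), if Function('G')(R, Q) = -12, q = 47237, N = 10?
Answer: 47093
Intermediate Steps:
Add(q, Mul(-1, Pow(Function('G')(-13, N), 2))) = Add(47237, Mul(-1, Pow(-12, 2))) = Add(47237, Mul(-1, 144)) = Add(47237, -144) = 47093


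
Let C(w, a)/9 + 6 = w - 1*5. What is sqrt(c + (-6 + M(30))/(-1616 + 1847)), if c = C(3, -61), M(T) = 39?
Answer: I*sqrt(3521)/7 ≈ 8.4769*I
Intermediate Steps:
C(w, a) = -99 + 9*w (C(w, a) = -54 + 9*(w - 1*5) = -54 + 9*(w - 5) = -54 + 9*(-5 + w) = -54 + (-45 + 9*w) = -99 + 9*w)
c = -72 (c = -99 + 9*3 = -99 + 27 = -72)
sqrt(c + (-6 + M(30))/(-1616 + 1847)) = sqrt(-72 + (-6 + 39)/(-1616 + 1847)) = sqrt(-72 + 33/231) = sqrt(-72 + 33*(1/231)) = sqrt(-72 + 1/7) = sqrt(-503/7) = I*sqrt(3521)/7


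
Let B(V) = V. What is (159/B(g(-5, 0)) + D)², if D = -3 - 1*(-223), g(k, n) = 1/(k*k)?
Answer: 17598025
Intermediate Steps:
g(k, n) = k⁻² (g(k, n) = 1/(k²) = k⁻²)
D = 220 (D = -3 + 223 = 220)
(159/B(g(-5, 0)) + D)² = (159/((-5)⁻²) + 220)² = (159/(1/25) + 220)² = (159*25 + 220)² = (3975 + 220)² = 4195² = 17598025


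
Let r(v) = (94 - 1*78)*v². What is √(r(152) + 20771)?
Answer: √390435 ≈ 624.85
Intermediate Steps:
r(v) = 16*v² (r(v) = (94 - 78)*v² = 16*v²)
√(r(152) + 20771) = √(16*152² + 20771) = √(16*23104 + 20771) = √(369664 + 20771) = √390435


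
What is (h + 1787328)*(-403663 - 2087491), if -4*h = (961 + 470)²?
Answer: -6354374589927/2 ≈ -3.1772e+12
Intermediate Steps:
h = -2047761/4 (h = -(961 + 470)²/4 = -¼*1431² = -¼*2047761 = -2047761/4 ≈ -5.1194e+5)
(h + 1787328)*(-403663 - 2087491) = (-2047761/4 + 1787328)*(-403663 - 2087491) = (5101551/4)*(-2491154) = -6354374589927/2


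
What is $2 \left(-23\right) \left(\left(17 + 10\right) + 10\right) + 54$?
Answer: $-1648$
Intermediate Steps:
$2 \left(-23\right) \left(\left(17 + 10\right) + 10\right) + 54 = - 46 \left(27 + 10\right) + 54 = \left(-46\right) 37 + 54 = -1702 + 54 = -1648$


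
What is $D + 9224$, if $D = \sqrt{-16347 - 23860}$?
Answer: $9224 + i \sqrt{40207} \approx 9224.0 + 200.52 i$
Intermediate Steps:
$D = i \sqrt{40207}$ ($D = \sqrt{-40207} = i \sqrt{40207} \approx 200.52 i$)
$D + 9224 = i \sqrt{40207} + 9224 = 9224 + i \sqrt{40207}$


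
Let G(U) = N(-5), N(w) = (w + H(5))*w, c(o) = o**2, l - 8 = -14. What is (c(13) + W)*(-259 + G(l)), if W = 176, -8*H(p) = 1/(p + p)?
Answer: -1291335/16 ≈ -80709.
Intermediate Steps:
H(p) = -1/(16*p) (H(p) = -1/(8*(p + p)) = -1/(2*p)/8 = -1/(16*p))
l = -6 (l = 8 - 14 = -6)
N(w) = w*(-1/80 + w) (N(w) = (w - 1/16/5)*w = (w - 1/16*1/5)*w = (w - 1/80)*w = (-1/80 + w)*w = w*(-1/80 + w))
G(U) = 401/16 (G(U) = -5*(-1/80 - 5) = -5*(-401/80) = 401/16)
(c(13) + W)*(-259 + G(l)) = (13**2 + 176)*(-259 + 401/16) = (169 + 176)*(-3743/16) = 345*(-3743/16) = -1291335/16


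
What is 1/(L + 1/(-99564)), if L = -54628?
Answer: -99564/5438982193 ≈ -1.8306e-5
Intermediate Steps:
1/(L + 1/(-99564)) = 1/(-54628 + 1/(-99564)) = 1/(-54628 - 1/99564) = 1/(-5438982193/99564) = -99564/5438982193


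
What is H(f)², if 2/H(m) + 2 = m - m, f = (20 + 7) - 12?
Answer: 1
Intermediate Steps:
f = 15 (f = 27 - 12 = 15)
H(m) = -1 (H(m) = 2/(-2 + (m - m)) = 2/(-2 + 0) = 2/(-2) = 2*(-½) = -1)
H(f)² = (-1)² = 1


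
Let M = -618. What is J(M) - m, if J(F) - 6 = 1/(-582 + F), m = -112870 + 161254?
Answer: -58053601/1200 ≈ -48378.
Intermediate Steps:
m = 48384
J(F) = 6 + 1/(-582 + F)
J(M) - m = (-3491 + 6*(-618))/(-582 - 618) - 1*48384 = (-3491 - 3708)/(-1200) - 48384 = -1/1200*(-7199) - 48384 = 7199/1200 - 48384 = -58053601/1200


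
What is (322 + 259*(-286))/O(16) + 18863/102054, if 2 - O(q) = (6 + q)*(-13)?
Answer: -52230931/204108 ≈ -255.90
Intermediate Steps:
O(q) = 80 + 13*q (O(q) = 2 - (6 + q)*(-13) = 2 - (-78 - 13*q) = 2 + (78 + 13*q) = 80 + 13*q)
(322 + 259*(-286))/O(16) + 18863/102054 = (322 + 259*(-286))/(80 + 13*16) + 18863/102054 = (322 - 74074)/(80 + 208) + 18863*(1/102054) = -73752/288 + 18863/102054 = -73752*1/288 + 18863/102054 = -3073/12 + 18863/102054 = -52230931/204108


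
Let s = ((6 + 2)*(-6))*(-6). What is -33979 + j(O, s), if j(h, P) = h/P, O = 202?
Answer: -4892875/144 ≈ -33978.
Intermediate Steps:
s = 288 (s = (8*(-6))*(-6) = -48*(-6) = 288)
-33979 + j(O, s) = -33979 + 202/288 = -33979 + 202*(1/288) = -33979 + 101/144 = -4892875/144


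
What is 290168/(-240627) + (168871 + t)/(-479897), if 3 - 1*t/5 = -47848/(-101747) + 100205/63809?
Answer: -106172057261431375079/68155868746232669667 ≈ -1.5578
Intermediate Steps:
t = 31142159010/6492374323 (t = 15 - 5*(-47848/(-101747) + 100205/63809) = 15 - 5*(-47848*(-1/101747) + 100205*(1/63809)) = 15 - 5*(47848/101747 + 100205/63809) = 15 - 5*13248691167/6492374323 = 15 - 66243455835/6492374323 = 31142159010/6492374323 ≈ 4.7967)
290168/(-240627) + (168871 + t)/(-479897) = 290168/(-240627) + (168871 + 31142159010/6492374323)/(-479897) = 290168*(-1/240627) + (1096404886458343/6492374323)*(-1/479897) = -290168/240627 - 99673171496213/283242814589521 = -106172057261431375079/68155868746232669667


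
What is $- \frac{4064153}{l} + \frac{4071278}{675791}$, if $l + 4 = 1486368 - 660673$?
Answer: $\frac{615099583075}{557994546581} \approx 1.1023$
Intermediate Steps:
$l = 825691$ ($l = -4 + \left(1486368 - 660673\right) = -4 + 825695 = 825691$)
$- \frac{4064153}{l} + \frac{4071278}{675791} = - \frac{4064153}{825691} + \frac{4071278}{675791} = \frac{615099583075}{557994546581}$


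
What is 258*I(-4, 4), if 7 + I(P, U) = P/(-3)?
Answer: -1462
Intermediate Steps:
I(P, U) = -7 - P/3 (I(P, U) = -7 + P/(-3) = -7 + P*(-1/3) = -7 - P/3)
258*I(-4, 4) = 258*(-7 - 1/3*(-4)) = 258*(-7 + 4/3) = 258*(-17/3) = -1462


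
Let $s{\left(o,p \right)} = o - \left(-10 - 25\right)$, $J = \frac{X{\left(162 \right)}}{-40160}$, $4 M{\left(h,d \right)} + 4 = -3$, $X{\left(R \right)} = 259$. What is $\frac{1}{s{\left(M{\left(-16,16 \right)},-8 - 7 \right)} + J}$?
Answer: $\frac{40160}{1335061} \approx 0.030081$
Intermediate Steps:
$M{\left(h,d \right)} = - \frac{7}{4}$ ($M{\left(h,d \right)} = -1 + \frac{1}{4} \left(-3\right) = -1 - \frac{3}{4} = - \frac{7}{4}$)
$J = - \frac{259}{40160}$ ($J = \frac{259}{-40160} = 259 \left(- \frac{1}{40160}\right) = - \frac{259}{40160} \approx -0.0064492$)
$s{\left(o,p \right)} = 35 + o$ ($s{\left(o,p \right)} = o - -35 = o + 35 = 35 + o$)
$\frac{1}{s{\left(M{\left(-16,16 \right)},-8 - 7 \right)} + J} = \frac{1}{\left(35 - \frac{7}{4}\right) - \frac{259}{40160}} = \frac{1}{\frac{133}{4} - \frac{259}{40160}} = \frac{1}{\frac{1335061}{40160}} = \frac{40160}{1335061}$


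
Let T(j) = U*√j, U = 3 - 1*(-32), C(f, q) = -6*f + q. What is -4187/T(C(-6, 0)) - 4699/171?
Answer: -567589/11970 ≈ -47.418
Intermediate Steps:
C(f, q) = q - 6*f
U = 35 (U = 3 + 32 = 35)
T(j) = 35*√j
-4187/T(C(-6, 0)) - 4699/171 = -4187*1/(35*√(0 - 6*(-6))) - 4699/171 = -4187*1/(35*√(0 + 36)) - 4699*1/171 = -4187/(35*√36) - 4699/171 = -4187/(35*6) - 4699/171 = -4187/210 - 4699/171 = -567589/11970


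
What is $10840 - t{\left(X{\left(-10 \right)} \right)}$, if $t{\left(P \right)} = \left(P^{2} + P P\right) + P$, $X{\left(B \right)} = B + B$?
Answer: $10060$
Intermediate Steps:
$X{\left(B \right)} = 2 B$
$t{\left(P \right)} = P + 2 P^{2}$ ($t{\left(P \right)} = \left(P^{2} + P^{2}\right) + P = 2 P^{2} + P = P + 2 P^{2}$)
$10840 - t{\left(X{\left(-10 \right)} \right)} = 10840 - 2 \left(-10\right) \left(1 + 2 \cdot 2 \left(-10\right)\right) = 10840 - - 20 \left(1 + 2 \left(-20\right)\right) = 10840 - - 20 \left(1 - 40\right) = 10840 - \left(-20\right) \left(-39\right) = 10840 - 780 = 10060$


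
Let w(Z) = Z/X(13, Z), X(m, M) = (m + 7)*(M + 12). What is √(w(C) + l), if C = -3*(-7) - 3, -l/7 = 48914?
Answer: I*√34239797/10 ≈ 585.15*I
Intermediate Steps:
l = -342398 (l = -7*48914 = -342398)
C = 18 (C = 21 - 3 = 18)
X(m, M) = (7 + m)*(12 + M)
w(Z) = Z/(240 + 20*Z) (w(Z) = Z/(84 + 7*Z + 12*13 + Z*13) = Z/(84 + 7*Z + 156 + 13*Z) = Z/(240 + 20*Z))
√(w(C) + l) = √((1/20)*18/(12 + 18) - 342398) = √((1/20)*18/30 - 342398) = √((1/20)*18*(1/30) - 342398) = √(3/100 - 342398) = √(-34239797/100) = I*√34239797/10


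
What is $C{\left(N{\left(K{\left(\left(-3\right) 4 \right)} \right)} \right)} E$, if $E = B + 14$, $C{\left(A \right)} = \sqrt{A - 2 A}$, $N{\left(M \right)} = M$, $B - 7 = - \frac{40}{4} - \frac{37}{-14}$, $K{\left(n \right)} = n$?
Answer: $\frac{191 \sqrt{3}}{7} \approx 47.26$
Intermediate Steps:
$B = - \frac{5}{14}$ ($B = 7 - \left(10 - \frac{37}{14}\right) = 7 - \frac{103}{14} = - \frac{5}{14} \approx -0.35714$)
$C{\left(A \right)} = \sqrt{- A}$
$E = \frac{191}{14}$ ($E = - \frac{5}{14} + 14 = \frac{191}{14} \approx 13.643$)
$C{\left(N{\left(K{\left(\left(-3\right) 4 \right)} \right)} \right)} E = \sqrt{- \left(-3\right) 4} \cdot \frac{191}{14} = \sqrt{\left(-1\right) \left(-12\right)} \frac{191}{14} = \sqrt{12} \cdot \frac{191}{14} = 2 \sqrt{3} \cdot \frac{191}{14} = \frac{191 \sqrt{3}}{7}$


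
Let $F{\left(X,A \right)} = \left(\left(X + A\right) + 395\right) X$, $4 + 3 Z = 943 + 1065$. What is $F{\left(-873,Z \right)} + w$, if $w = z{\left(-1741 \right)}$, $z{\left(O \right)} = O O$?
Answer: $2865211$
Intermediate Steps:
$Z = 668$ ($Z = - \frac{4}{3} + \frac{943 + 1065}{3} = - \frac{4}{3} + \frac{1}{3} \cdot 2008 = - \frac{4}{3} + \frac{2008}{3} = 668$)
$z{\left(O \right)} = O^{2}$
$F{\left(X,A \right)} = X \left(395 + A + X\right)$ ($F{\left(X,A \right)} = \left(\left(A + X\right) + 395\right) X = \left(395 + A + X\right) X = X \left(395 + A + X\right)$)
$w = 3031081$ ($w = \left(-1741\right)^{2} = 3031081$)
$F{\left(-873,Z \right)} + w = - 873 \left(395 + 668 - 873\right) + 3031081 = \left(-873\right) 190 + 3031081 = -165870 + 3031081 = 2865211$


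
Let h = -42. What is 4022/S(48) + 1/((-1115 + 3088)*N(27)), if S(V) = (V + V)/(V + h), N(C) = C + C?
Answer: 107127985/426168 ≈ 251.38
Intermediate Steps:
N(C) = 2*C
S(V) = 2*V/(-42 + V) (S(V) = (V + V)/(V - 42) = (2*V)/(-42 + V) = 2*V/(-42 + V))
4022/S(48) + 1/((-1115 + 3088)*N(27)) = 4022/((2*48/(-42 + 48))) + 1/((-1115 + 3088)*((2*27))) = 4022/((2*48/6)) + 1/(1973*54) = 4022/((2*48*(1/6))) + (1/1973)*(1/54) = 4022/16 + 1/106542 = 4022*(1/16) + 1/106542 = 2011/8 + 1/106542 = 107127985/426168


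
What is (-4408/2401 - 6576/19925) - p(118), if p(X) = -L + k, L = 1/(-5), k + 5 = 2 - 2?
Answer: 126013264/47839925 ≈ 2.6341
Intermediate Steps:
k = -5 (k = -5 + (2 - 2) = -5 + 0 = -5)
L = -1/5 ≈ -0.20000
p(X) = -24/5 (p(X) = -1*(-1/5) - 5 = 1/5 - 5 = -24/5)
(-4408/2401 - 6576/19925) - p(118) = (-4408/2401 - 6576/19925) - 1*(-24/5) = (-4408*1/2401 - 6576*1/19925) + 24/5 = (-4408/2401 - 6576/19925) + 24/5 = -103618376/47839925 + 24/5 = 126013264/47839925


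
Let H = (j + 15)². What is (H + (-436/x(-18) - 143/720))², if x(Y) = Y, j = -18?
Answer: 565345729/518400 ≈ 1090.6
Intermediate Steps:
H = 9 (H = (-18 + 15)² = (-3)² = 9)
(H + (-436/x(-18) - 143/720))² = (9 + (-436/(-18) - 143/720))² = (9 + (-436*(-1/18) - 143*1/720))² = (9 + (218/9 - 143/720))² = (9 + 17297/720)² = (23777/720)² = 565345729/518400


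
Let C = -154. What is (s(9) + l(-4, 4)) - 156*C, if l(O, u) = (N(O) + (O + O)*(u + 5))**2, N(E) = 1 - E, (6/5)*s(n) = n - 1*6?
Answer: 57031/2 ≈ 28516.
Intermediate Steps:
s(n) = -5 + 5*n/6 (s(n) = 5*(n - 1*6)/6 = 5*(n - 6)/6 = 5*(-6 + n)/6 = -5 + 5*n/6)
l(O, u) = (1 - O + 2*O*(5 + u))**2 (l(O, u) = ((1 - O) + (O + O)*(u + 5))**2 = ((1 - O) + (2*O)*(5 + u))**2 = ((1 - O) + 2*O*(5 + u))**2 = (1 - O + 2*O*(5 + u))**2)
(s(9) + l(-4, 4)) - 156*C = ((-5 + (5/6)*9) + (1 + 9*(-4) + 2*(-4)*4)**2) - 156*(-154) = ((-5 + 15/2) + (1 - 36 - 32)**2) + 24024 = (5/2 + (-67)**2) + 24024 = (5/2 + 4489) + 24024 = 8983/2 + 24024 = 57031/2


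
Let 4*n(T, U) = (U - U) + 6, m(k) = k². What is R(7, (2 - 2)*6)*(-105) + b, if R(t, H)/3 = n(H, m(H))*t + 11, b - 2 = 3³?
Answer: -13487/2 ≈ -6743.5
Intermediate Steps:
n(T, U) = 3/2 (n(T, U) = ((U - U) + 6)/4 = (0 + 6)/4 = (¼)*6 = 3/2)
b = 29 (b = 2 + 3³ = 2 + 27 = 29)
R(t, H) = 33 + 9*t/2 (R(t, H) = 3*(3*t/2 + 11) = 3*(11 + 3*t/2) = 33 + 9*t/2)
R(7, (2 - 2)*6)*(-105) + b = (33 + (9/2)*7)*(-105) + 29 = (33 + 63/2)*(-105) + 29 = (129/2)*(-105) + 29 = -13545/2 + 29 = -13487/2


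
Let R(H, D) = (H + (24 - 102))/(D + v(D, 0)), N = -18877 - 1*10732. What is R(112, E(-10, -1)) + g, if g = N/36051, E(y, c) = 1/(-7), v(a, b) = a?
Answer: -4319678/36051 ≈ -119.82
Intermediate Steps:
N = -29609 (N = -18877 - 10732 = -29609)
E(y, c) = -1/7
g = -29609/36051 ≈ -0.82131
R(H, D) = (-78 + H)/(2*D) (R(H, D) = (H + (24 - 102))/(D + D) = (H - 78)/((2*D)) = (-78 + H)*(1/(2*D)) = (-78 + H)/(2*D))
R(112, E(-10, -1)) + g = (-78 + 112)/(2*(-1/7)) - 29609/36051 = (1/2)*(-7)*34 - 29609/36051 = -119 - 29609/36051 = -4319678/36051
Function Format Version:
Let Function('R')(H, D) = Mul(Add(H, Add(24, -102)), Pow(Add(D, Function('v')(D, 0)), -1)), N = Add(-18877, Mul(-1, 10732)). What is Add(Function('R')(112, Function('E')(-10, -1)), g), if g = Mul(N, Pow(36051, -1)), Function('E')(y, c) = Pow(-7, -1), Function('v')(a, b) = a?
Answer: Rational(-4319678, 36051) ≈ -119.82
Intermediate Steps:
N = -29609 (N = Add(-18877, -10732) = -29609)
Function('E')(y, c) = Rational(-1, 7)
g = Rational(-29609, 36051) (g = Mul(-29609, Pow(36051, -1)) = Mul(-29609, Rational(1, 36051)) = Rational(-29609, 36051) ≈ -0.82131)
Function('R')(H, D) = Mul(Rational(1, 2), Pow(D, -1), Add(-78, H)) (Function('R')(H, D) = Mul(Add(H, Add(24, -102)), Pow(Add(D, D), -1)) = Mul(Add(H, -78), Pow(Mul(2, D), -1)) = Mul(Add(-78, H), Mul(Rational(1, 2), Pow(D, -1))) = Mul(Rational(1, 2), Pow(D, -1), Add(-78, H)))
Add(Function('R')(112, Function('E')(-10, -1)), g) = Add(Mul(Rational(1, 2), Pow(Rational(-1, 7), -1), Add(-78, 112)), Rational(-29609, 36051)) = Add(Mul(Rational(1, 2), -7, 34), Rational(-29609, 36051)) = Add(-119, Rational(-29609, 36051)) = Rational(-4319678, 36051)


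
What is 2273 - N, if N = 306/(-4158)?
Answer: 525080/231 ≈ 2273.1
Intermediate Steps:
N = -17/231 (N = 306*(-1/4158) = -17/231 ≈ -0.073593)
2273 - N = 2273 - 1*(-17/231) = 2273 + 17/231 = 525080/231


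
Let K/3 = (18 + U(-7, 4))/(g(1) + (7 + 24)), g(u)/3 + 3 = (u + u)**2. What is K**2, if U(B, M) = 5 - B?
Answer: 2025/289 ≈ 7.0069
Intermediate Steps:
g(u) = -9 + 12*u**2 (g(u) = -9 + 3*(u + u)**2 = -9 + 3*(2*u)**2 = -9 + 3*(4*u**2) = -9 + 12*u**2)
K = 45/17 (K = 3*((18 + (5 - 1*(-7)))/((-9 + 12*1**2) + (7 + 24))) = 3*((18 + (5 + 7))/((-9 + 12*1) + 31)) = 3*((18 + 12)/((-9 + 12) + 31)) = 3*(30/(3 + 31)) = 3*(30/34) = 3*(30*(1/34)) = 3*(15/17) = 45/17 ≈ 2.6471)
K**2 = (45/17)**2 = 2025/289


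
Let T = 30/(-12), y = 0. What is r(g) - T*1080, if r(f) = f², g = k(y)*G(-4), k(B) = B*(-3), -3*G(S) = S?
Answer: 2700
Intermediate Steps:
G(S) = -S/3
k(B) = -3*B
T = -5/2 (T = 30*(-1/12) = -5/2 ≈ -2.5000)
g = 0 (g = (-3*0)*(-⅓*(-4)) = 0*(4/3) = 0)
r(g) - T*1080 = 0² - (-5)*1080/2 = 0 - 1*(-2700) = 0 + 2700 = 2700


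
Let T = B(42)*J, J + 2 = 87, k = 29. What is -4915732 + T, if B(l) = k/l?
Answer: -206458279/42 ≈ -4.9157e+6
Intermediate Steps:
B(l) = 29/l
J = 85 (J = -2 + 87 = 85)
T = 2465/42 (T = (29/42)*85 = 2465/42 ≈ 58.690)
-4915732 + T = -4915732 + 2465/42 = -206458279/42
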